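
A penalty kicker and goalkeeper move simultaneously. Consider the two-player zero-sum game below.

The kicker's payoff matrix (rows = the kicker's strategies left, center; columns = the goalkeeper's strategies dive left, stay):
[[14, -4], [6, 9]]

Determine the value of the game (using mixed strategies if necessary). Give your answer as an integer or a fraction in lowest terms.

50/7

Row minima are -4 and 6, so the kicker's maximin is 6; column maxima are 14 and 9, so the goalkeeper's minimax is 9. These differ, so the equilibrium is in mixed strategies.
Let the kicker play left with probability p. The goalkeeper is indifferent when 14p + 6(1−p) = −4p + 9(1−p), giving p = 1/7.
Let the goalkeeper play dive left with probability q. The kicker is indifferent when 14q − 4(1−q) = 6q + 9(1−q), giving q = 13/21.
The value is 14·(13/21) + (-4)·(8/21) = 50/7.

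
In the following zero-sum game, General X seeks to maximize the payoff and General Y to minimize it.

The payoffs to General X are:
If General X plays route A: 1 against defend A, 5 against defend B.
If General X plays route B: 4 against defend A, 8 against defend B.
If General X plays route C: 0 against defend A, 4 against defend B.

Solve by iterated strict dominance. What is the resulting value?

4

Row route C is strictly dominated by row route A (1>0, 5>4); eliminate route C.
Column defend B is strictly dominated by defend A for General Y (1<5, 4<8); eliminate defend B.
Row route A is strictly dominated by row route B (4>1); eliminate route A.
Only (route B, defend A) remains, with payoff 4.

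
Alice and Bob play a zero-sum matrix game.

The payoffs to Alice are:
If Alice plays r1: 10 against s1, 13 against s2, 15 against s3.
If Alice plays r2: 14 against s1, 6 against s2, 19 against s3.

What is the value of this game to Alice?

Column s3 is strictly dominated by s1 for Bob (it gives Alice more in every row).
The remaining 2×2 game on (r1, r2) × (s1, s2) has no saddle point. Let Alice play r1 with probability p; indifference gives 10p + 14(1−p) = 13p + 6(1−p), so p = 8/11.
Similarly Bob's optimal q on s1 is 7/11, and the value is 10·(7/11) + (13)·(4/11) = 122/11.

122/11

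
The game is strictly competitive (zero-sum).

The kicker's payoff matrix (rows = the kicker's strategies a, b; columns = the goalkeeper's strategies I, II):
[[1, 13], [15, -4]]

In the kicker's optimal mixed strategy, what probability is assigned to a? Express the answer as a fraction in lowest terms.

19/31

Row minima are 1 and -4, so the kicker's maximin is 1; column maxima are 15 and 13, so the goalkeeper's minimax is 13. These differ, so the equilibrium is in mixed strategies.
Let the kicker play a with probability p. The goalkeeper is indifferent when p + 15(1−p) = 13p − 4(1−p), giving p = 19/31.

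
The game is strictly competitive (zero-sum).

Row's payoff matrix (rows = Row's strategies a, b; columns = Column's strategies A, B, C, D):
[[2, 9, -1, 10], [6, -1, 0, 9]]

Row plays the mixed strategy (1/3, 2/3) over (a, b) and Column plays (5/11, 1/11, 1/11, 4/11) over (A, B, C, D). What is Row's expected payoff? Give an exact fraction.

188/33

Against (5/11, 1/11, 1/11, 4/11), each row's expected payoff is a: 58/11; b: 65/11.
Taking the (1/3, 2/3)-weighted average: (1/3)·(58/11) + (2/3)·(65/11) = 188/33.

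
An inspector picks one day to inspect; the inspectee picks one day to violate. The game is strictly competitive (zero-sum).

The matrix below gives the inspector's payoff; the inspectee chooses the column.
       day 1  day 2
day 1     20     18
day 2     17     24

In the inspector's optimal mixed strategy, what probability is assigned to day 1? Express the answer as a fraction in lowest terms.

7/9

Row minima are 18 and 17, so the inspector's maximin is 18; column maxima are 20 and 24, so the inspectee's minimax is 20. These differ, so the equilibrium is in mixed strategies.
Let the inspector play day 1 with probability p. The inspectee is indifferent when 20p + 17(1−p) = 18p + 24(1−p), giving p = 7/9.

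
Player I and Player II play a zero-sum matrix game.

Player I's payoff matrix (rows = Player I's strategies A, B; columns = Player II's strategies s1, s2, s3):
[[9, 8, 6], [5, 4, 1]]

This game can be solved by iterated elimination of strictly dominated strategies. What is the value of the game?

Row B is strictly dominated by row A (9>5, 8>4, 6>1); eliminate B.
Column s2 is strictly dominated by s3 for Player II (6<8); eliminate s2.
Column s1 is strictly dominated by s3 for Player II (6<9); eliminate s1.
Only (A, s3) remains, with payoff 6.

6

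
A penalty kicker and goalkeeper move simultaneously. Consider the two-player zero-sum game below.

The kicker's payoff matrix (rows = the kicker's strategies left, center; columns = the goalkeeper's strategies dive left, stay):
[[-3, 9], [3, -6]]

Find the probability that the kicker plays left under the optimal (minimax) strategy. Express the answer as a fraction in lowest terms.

3/7

Row minima are -3 and -6, so the kicker's maximin is -3; column maxima are 3 and 9, so the goalkeeper's minimax is 3. These differ, so the equilibrium is in mixed strategies.
Let the kicker play left with probability p. The goalkeeper is indifferent when −3p + 3(1−p) = 9p − 6(1−p), giving p = 3/7.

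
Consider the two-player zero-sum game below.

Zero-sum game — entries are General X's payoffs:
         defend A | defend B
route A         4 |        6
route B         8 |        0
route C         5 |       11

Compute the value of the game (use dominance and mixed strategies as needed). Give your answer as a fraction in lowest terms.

Row route A is strictly dominated by row route C, so General X never plays it.
The remaining 2×2 game on (route B, route C) × (defend A, defend B) has no saddle point. Let General X play route B with probability p; indifference gives 8p + 5(1−p) = 11(1−p), so p = 3/7.
Similarly General Y's optimal q on defend A is 11/14, and the value is 8·(11/14) + (0)·(3/14) = 44/7.

44/7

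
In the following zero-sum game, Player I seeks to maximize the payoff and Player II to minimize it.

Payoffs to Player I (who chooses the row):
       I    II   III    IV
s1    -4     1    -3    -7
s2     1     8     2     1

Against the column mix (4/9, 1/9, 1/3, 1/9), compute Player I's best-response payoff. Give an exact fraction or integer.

19/9

s1: (-4)·(4/9) + (1)·(1/9) + (-3)·(1/3) + (-7)·(1/9) = -31/9.
s2: (1)·(4/9) + (8)·(1/9) + (2)·(1/3) + (1)·(1/9) = 19/9.
The best pure response is s2 with expected payoff 19/9.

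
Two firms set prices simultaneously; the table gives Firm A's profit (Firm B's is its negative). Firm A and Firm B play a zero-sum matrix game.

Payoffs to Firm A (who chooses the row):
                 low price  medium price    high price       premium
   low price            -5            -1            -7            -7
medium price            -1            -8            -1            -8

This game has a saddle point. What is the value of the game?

-7

Row minima: -7, -8 → Firm A's maximin is -7.
Column maxima: -1, -1, -1, -7 → Firm B's minimax is -7.
They coincide at (low price, premium), so the value is -7.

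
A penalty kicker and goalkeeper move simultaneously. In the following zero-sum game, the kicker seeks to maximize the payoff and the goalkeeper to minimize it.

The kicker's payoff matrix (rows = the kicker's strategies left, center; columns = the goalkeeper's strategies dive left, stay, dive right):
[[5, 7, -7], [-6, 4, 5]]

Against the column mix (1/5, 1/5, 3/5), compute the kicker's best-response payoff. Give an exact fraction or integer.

13/5

left: (5)·(1/5) + (7)·(1/5) + (-7)·(3/5) = -9/5.
center: (-6)·(1/5) + (4)·(1/5) + (5)·(3/5) = 13/5.
The best pure response is center with expected payoff 13/5.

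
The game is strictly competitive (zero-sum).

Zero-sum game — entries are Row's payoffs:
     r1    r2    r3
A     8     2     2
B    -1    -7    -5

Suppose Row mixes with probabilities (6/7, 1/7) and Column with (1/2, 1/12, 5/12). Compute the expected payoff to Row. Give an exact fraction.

Against (1/2, 1/12, 5/12), each row's expected payoff is A: 5; B: -19/6.
Taking the (6/7, 1/7)-weighted average: (6/7)·(5) + (1/7)·(-19/6) = 23/6.

23/6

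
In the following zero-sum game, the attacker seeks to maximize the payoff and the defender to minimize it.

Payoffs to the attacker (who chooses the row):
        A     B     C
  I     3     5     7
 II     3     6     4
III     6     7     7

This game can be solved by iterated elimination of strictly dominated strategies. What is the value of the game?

6

Column C is strictly dominated by A for the defender (3<7, 3<4, 6<7); eliminate C.
Column B is strictly dominated by A for the defender (3<5, 3<6, 6<7); eliminate B.
Row I is strictly dominated by row III (6>3); eliminate I.
Row II is strictly dominated by row III (6>3); eliminate II.
Only (III, A) remains, with payoff 6.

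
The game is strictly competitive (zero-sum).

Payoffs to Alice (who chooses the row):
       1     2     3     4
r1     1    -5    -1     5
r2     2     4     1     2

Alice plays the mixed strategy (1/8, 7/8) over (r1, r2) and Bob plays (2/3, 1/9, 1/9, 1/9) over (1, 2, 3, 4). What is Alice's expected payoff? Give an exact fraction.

Against (2/3, 1/9, 1/9, 1/9), each row's expected payoff is r1: 5/9; r2: 19/9.
Taking the (1/8, 7/8)-weighted average: (1/8)·(5/9) + (7/8)·(19/9) = 23/12.

23/12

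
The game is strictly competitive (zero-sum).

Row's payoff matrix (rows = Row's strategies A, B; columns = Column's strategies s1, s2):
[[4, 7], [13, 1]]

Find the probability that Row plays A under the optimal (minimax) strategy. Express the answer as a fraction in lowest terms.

Row minima are 4 and 1, so Row's maximin is 4; column maxima are 13 and 7, so Column's minimax is 7. These differ, so the equilibrium is in mixed strategies.
Let Row play A with probability p. Column is indifferent when 4p + 13(1−p) = 7p + (1−p), giving p = 4/5.

4/5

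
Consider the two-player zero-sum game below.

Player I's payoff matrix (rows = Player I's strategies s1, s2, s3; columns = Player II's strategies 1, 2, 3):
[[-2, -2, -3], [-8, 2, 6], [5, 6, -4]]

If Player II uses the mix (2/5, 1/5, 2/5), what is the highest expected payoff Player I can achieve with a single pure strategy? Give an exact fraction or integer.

8/5

s1: (-2)·(2/5) + (-2)·(1/5) + (-3)·(2/5) = -12/5.
s2: (-8)·(2/5) + (2)·(1/5) + (6)·(2/5) = -2/5.
s3: (5)·(2/5) + (6)·(1/5) + (-4)·(2/5) = 8/5.
The best pure response is s3 with expected payoff 8/5.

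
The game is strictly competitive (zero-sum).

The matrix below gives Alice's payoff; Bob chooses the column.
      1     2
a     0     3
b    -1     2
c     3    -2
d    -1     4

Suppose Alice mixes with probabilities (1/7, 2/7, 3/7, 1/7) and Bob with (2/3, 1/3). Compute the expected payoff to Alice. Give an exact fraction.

Against (2/3, 1/3), each row's expected payoff is a: 1; b: 0; c: 4/3; d: 2/3.
Taking the (1/7, 2/7, 3/7, 1/7)-weighted average: (1/7)·(1) + (2/7)·(0) + (3/7)·(4/3) + (1/7)·(2/3) = 17/21.

17/21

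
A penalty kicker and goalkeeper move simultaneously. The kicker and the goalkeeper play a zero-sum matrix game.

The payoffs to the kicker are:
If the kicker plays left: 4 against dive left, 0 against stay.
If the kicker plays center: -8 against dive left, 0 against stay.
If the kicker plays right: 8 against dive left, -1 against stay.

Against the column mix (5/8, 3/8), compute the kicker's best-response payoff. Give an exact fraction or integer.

37/8

left: (4)·(5/8) + (0)·(3/8) = 5/2.
center: (-8)·(5/8) + (0)·(3/8) = -5.
right: (8)·(5/8) + (-1)·(3/8) = 37/8.
The best pure response is right with expected payoff 37/8.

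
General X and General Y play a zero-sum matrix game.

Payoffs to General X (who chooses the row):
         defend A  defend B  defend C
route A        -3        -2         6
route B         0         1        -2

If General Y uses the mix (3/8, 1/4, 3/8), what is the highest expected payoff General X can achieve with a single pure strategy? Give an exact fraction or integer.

5/8

route A: (-3)·(3/8) + (-2)·(1/4) + (6)·(3/8) = 5/8.
route B: (0)·(3/8) + (1)·(1/4) + (-2)·(3/8) = -1/2.
The best pure response is route A with expected payoff 5/8.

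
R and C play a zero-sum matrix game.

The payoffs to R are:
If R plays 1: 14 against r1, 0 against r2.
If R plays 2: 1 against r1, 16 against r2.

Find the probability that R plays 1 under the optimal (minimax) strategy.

Row minima are 0 and 1, so R's maximin is 1; column maxima are 14 and 16, so C's minimax is 14. These differ, so the equilibrium is in mixed strategies.
Let R play 1 with probability p. C is indifferent when 14p + (1−p) = 16(1−p), giving p = 15/29.

15/29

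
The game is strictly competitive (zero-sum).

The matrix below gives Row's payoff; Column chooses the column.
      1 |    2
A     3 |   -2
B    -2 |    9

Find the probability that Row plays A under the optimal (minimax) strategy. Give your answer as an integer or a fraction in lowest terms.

Row minima are -2 and -2, so Row's maximin is -2; column maxima are 3 and 9, so Column's minimax is 3. These differ, so the equilibrium is in mixed strategies.
Let Row play A with probability p. Column is indifferent when 3p − 2(1−p) = −2p + 9(1−p), giving p = 11/16.

11/16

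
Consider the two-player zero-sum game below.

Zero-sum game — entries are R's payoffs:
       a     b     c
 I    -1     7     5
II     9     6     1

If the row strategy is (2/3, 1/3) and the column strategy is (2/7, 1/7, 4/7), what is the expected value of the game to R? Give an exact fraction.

Against (2/7, 1/7, 4/7), each row's expected payoff is I: 25/7; II: 4.
Taking the (2/3, 1/3)-weighted average: (2/3)·(25/7) + (1/3)·(4) = 26/7.

26/7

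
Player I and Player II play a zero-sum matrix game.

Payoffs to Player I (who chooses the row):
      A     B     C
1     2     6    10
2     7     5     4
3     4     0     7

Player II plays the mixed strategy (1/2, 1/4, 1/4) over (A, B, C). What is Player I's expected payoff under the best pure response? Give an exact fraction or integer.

23/4

1: (2)·(1/2) + (6)·(1/4) + (10)·(1/4) = 5.
2: (7)·(1/2) + (5)·(1/4) + (4)·(1/4) = 23/4.
3: (4)·(1/2) + (0)·(1/4) + (7)·(1/4) = 15/4.
The best pure response is 2 with expected payoff 23/4.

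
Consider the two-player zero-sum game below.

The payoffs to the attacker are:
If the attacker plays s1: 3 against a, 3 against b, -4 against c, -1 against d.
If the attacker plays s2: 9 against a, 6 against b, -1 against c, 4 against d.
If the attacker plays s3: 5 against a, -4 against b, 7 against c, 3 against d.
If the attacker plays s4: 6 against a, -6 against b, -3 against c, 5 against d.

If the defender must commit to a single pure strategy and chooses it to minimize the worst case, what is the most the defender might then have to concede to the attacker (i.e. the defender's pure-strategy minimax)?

The worst case (largest entry) in each column is a: 9, b: 6, c: 7, d: 5.
The best (smallest) of these is 5.

5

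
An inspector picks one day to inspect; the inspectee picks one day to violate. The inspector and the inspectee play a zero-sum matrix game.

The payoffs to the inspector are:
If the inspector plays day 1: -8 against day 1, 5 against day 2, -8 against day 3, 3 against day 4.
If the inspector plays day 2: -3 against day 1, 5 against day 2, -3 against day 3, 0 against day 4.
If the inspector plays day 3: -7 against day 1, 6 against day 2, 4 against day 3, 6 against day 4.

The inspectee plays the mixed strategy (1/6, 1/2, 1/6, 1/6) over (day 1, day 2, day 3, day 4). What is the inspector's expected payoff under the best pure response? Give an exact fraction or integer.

day 1: (-8)·(1/6) + (5)·(1/2) + (-8)·(1/6) + (3)·(1/6) = 1/3.
day 2: (-3)·(1/6) + (5)·(1/2) + (-3)·(1/6) + (0)·(1/6) = 3/2.
day 3: (-7)·(1/6) + (6)·(1/2) + (4)·(1/6) + (6)·(1/6) = 7/2.
The best pure response is day 3 with expected payoff 7/2.

7/2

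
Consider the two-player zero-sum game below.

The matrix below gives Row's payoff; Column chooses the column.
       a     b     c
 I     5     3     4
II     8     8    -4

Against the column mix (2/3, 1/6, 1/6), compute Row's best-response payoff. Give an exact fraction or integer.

I: (5)·(2/3) + (3)·(1/6) + (4)·(1/6) = 9/2.
II: (8)·(2/3) + (8)·(1/6) + (-4)·(1/6) = 6.
The best pure response is II with expected payoff 6.

6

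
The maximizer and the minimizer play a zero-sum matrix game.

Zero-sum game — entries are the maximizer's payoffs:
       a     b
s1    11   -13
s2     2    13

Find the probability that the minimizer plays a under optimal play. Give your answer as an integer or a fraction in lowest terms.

26/35

Row minima are -13 and 2, so the maximizer's maximin is 2; column maxima are 11 and 13, so the minimizer's minimax is 11. These differ, so the equilibrium is in mixed strategies.
Let the minimizer play a with probability q. The maximizer is indifferent when 11q − 13(1−q) = 2q + 13(1−q), giving q = 26/35.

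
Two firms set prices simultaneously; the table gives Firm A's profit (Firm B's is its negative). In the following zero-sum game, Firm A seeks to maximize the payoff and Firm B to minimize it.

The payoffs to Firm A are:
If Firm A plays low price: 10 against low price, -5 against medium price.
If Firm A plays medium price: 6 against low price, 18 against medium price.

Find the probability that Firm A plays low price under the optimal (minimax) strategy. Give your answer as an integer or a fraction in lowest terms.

Row minima are -5 and 6, so Firm A's maximin is 6; column maxima are 10 and 18, so Firm B's minimax is 10. These differ, so the equilibrium is in mixed strategies.
Let Firm A play low price with probability p. Firm B is indifferent when 10p + 6(1−p) = −5p + 18(1−p), giving p = 4/9.

4/9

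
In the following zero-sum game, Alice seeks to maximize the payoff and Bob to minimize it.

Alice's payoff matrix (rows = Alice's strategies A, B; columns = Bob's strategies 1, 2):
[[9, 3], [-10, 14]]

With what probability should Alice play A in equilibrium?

Row minima are 3 and -10, so Alice's maximin is 3; column maxima are 9 and 14, so Bob's minimax is 9. These differ, so the equilibrium is in mixed strategies.
Let Alice play A with probability p. Bob is indifferent when 9p − 10(1−p) = 3p + 14(1−p), giving p = 4/5.

4/5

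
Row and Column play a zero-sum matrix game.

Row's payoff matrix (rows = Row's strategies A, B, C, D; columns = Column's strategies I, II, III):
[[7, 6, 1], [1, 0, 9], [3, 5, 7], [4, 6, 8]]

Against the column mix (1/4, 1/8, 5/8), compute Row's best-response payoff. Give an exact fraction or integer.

27/4

A: (7)·(1/4) + (6)·(1/8) + (1)·(5/8) = 25/8.
B: (1)·(1/4) + (0)·(1/8) + (9)·(5/8) = 47/8.
C: (3)·(1/4) + (5)·(1/8) + (7)·(5/8) = 23/4.
D: (4)·(1/4) + (6)·(1/8) + (8)·(5/8) = 27/4.
The best pure response is D with expected payoff 27/4.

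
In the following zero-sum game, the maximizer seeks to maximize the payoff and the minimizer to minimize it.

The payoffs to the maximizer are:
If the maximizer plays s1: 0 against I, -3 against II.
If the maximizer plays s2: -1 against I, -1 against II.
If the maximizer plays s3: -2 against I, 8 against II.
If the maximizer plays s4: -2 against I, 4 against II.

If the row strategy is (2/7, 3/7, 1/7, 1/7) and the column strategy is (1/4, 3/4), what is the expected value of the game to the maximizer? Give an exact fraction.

Against (1/4, 3/4), each row's expected payoff is s1: -9/4; s2: -1; s3: 11/2; s4: 5/2.
Taking the (2/7, 3/7, 1/7, 1/7)-weighted average: (2/7)·(-9/4) + (3/7)·(-1) + (1/7)·(11/2) + (1/7)·(5/2) = 1/14.

1/14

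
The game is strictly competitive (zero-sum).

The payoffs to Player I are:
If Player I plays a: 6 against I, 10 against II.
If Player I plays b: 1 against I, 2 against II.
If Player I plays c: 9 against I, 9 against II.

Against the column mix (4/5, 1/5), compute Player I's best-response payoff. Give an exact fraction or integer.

a: (6)·(4/5) + (10)·(1/5) = 34/5.
b: (1)·(4/5) + (2)·(1/5) = 6/5.
c: (9)·(4/5) + (9)·(1/5) = 9.
The best pure response is c with expected payoff 9.

9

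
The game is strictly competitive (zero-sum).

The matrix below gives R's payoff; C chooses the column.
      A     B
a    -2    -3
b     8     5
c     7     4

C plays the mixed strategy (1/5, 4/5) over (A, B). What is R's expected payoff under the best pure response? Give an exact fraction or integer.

28/5

a: (-2)·(1/5) + (-3)·(4/5) = -14/5.
b: (8)·(1/5) + (5)·(4/5) = 28/5.
c: (7)·(1/5) + (4)·(4/5) = 23/5.
The best pure response is b with expected payoff 28/5.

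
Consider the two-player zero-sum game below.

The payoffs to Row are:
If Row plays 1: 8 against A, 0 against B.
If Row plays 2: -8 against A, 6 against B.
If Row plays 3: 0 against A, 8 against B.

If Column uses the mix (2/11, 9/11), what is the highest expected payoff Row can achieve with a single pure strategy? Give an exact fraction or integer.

72/11

1: (8)·(2/11) + (0)·(9/11) = 16/11.
2: (-8)·(2/11) + (6)·(9/11) = 38/11.
3: (0)·(2/11) + (8)·(9/11) = 72/11.
The best pure response is 3 with expected payoff 72/11.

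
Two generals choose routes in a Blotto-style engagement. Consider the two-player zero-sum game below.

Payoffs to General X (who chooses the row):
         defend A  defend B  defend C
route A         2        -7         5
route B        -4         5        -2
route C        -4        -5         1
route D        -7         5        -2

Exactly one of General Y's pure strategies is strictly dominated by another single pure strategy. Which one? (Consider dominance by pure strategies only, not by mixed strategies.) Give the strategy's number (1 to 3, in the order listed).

3

General Y prefers columns that give General X less. Compare defend C with defend A: 2 < 5, -4 < -2, -4 < 1, -7 < -2.
So defend A strictly dominates defend C for General Y; defend C is strictly dominated.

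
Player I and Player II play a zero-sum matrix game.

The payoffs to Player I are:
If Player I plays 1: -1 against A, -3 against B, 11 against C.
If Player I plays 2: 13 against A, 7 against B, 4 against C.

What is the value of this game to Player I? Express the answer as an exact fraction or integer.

Column A is strictly dominated by B for Player II (it gives Player I more in every row).
The remaining 2×2 game on (1, 2) × (B, C) has no saddle point. Let Player I play 1 with probability p; indifference gives −3p + 7(1−p) = 11p + 4(1−p), so p = 3/17.
Similarly Player II's optimal q on B is 7/17, and the value is -3·(7/17) + (11)·(10/17) = 89/17.

89/17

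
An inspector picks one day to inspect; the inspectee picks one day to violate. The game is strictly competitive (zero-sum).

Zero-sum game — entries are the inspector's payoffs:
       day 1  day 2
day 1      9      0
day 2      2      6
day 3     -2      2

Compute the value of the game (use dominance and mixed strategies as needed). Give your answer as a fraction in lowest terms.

54/13

Row day 3 is strictly dominated by row day 2, so the inspector never plays it.
The remaining 2×2 game on (day 1, day 2) × (day 1, day 2) has no saddle point. Let the inspector play day 1 with probability p; indifference gives 9p + 2(1−p) = 6(1−p), so p = 4/13.
Similarly the inspectee's optimal q on day 1 is 6/13, and the value is 9·(6/13) + (0)·(7/13) = 54/13.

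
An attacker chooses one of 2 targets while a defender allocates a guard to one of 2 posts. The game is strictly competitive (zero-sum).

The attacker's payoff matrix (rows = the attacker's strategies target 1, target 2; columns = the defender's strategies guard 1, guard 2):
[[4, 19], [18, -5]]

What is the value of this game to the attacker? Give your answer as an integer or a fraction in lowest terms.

Row minima are 4 and -5, so the attacker's maximin is 4; column maxima are 18 and 19, so the defender's minimax is 18. These differ, so the equilibrium is in mixed strategies.
Let the attacker play target 1 with probability p. The defender is indifferent when 4p + 18(1−p) = 19p − 5(1−p), giving p = 23/38.
Let the defender play guard 1 with probability q. The attacker is indifferent when 4q + 19(1−q) = 18q − 5(1−q), giving q = 12/19.
The value is 4·(12/19) + (19)·(7/19) = 181/19.

181/19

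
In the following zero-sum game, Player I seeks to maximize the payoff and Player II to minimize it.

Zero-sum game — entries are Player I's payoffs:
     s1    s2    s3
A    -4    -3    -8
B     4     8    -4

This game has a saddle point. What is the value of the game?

Row minima: -8, -4 → Player I's maximin is -4.
Column maxima: 4, 8, -4 → Player II's minimax is -4.
They coincide at (B, s3), so the value is -4.

-4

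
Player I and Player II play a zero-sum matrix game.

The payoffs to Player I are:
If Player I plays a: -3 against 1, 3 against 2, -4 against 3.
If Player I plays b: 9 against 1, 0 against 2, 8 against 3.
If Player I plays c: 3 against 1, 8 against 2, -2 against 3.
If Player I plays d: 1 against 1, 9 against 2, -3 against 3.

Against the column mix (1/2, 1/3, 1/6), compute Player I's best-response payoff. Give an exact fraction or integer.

a: (-3)·(1/2) + (3)·(1/3) + (-4)·(1/6) = -7/6.
b: (9)·(1/2) + (0)·(1/3) + (8)·(1/6) = 35/6.
c: (3)·(1/2) + (8)·(1/3) + (-2)·(1/6) = 23/6.
d: (1)·(1/2) + (9)·(1/3) + (-3)·(1/6) = 3.
The best pure response is b with expected payoff 35/6.

35/6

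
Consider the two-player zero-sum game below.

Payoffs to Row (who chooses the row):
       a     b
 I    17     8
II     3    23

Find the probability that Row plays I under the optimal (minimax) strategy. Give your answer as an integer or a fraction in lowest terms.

20/29

Row minima are 8 and 3, so Row's maximin is 8; column maxima are 17 and 23, so Column's minimax is 17. These differ, so the equilibrium is in mixed strategies.
Let Row play I with probability p. Column is indifferent when 17p + 3(1−p) = 8p + 23(1−p), giving p = 20/29.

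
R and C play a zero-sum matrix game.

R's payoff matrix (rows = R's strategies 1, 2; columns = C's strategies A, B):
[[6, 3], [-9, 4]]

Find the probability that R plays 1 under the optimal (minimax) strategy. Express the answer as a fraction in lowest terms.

13/16

Row minima are 3 and -9, so R's maximin is 3; column maxima are 6 and 4, so C's minimax is 4. These differ, so the equilibrium is in mixed strategies.
Let R play 1 with probability p. C is indifferent when 6p − 9(1−p) = 3p + 4(1−p), giving p = 13/16.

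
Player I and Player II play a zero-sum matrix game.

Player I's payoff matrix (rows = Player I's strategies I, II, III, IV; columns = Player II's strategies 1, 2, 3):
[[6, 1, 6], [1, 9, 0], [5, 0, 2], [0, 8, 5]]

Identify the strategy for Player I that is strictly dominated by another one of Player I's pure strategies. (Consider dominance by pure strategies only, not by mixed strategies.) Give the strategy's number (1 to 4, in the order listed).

Compare III with I: 6 > 5, 1 > 0, 6 > 2.
So I strictly dominates III for Player I; III is strictly dominated.

3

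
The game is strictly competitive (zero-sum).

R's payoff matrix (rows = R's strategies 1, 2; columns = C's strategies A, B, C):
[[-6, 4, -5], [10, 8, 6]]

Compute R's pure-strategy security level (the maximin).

The worst-case payoff for each row is 1: -6, 2: 6.
The best of these is 6.

6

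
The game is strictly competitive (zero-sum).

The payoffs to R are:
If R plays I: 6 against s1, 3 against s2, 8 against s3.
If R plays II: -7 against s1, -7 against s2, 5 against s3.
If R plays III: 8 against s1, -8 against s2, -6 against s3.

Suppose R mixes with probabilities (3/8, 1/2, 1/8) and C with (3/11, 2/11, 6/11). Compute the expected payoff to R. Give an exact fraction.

Against (3/11, 2/11, 6/11), each row's expected payoff is I: 72/11; II: -5/11; III: -28/11.
Taking the (3/8, 1/2, 1/8)-weighted average: (3/8)·(72/11) + (1/2)·(-5/11) + (1/8)·(-28/11) = 21/11.

21/11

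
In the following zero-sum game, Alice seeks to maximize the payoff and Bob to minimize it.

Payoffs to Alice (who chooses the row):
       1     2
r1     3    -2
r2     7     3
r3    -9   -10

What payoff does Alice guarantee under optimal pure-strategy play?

3

Row minima: -2, 3, -10 → Alice's maximin is 3.
Column maxima: 7, 3 → Bob's minimax is 3.
They coincide at (r2, 2), so the value is 3.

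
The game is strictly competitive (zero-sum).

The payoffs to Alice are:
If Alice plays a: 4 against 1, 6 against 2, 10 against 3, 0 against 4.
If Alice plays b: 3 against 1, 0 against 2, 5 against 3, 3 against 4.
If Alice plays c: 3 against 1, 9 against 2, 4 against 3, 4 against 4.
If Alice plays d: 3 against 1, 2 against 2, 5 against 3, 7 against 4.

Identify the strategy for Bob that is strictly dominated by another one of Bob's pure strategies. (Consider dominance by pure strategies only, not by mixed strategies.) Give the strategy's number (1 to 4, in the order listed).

Bob prefers columns that give Alice less. Compare 3 with 1: 4 < 10, 3 < 5, 3 < 4, 3 < 5.
So 1 strictly dominates 3 for Bob; 3 is strictly dominated.

3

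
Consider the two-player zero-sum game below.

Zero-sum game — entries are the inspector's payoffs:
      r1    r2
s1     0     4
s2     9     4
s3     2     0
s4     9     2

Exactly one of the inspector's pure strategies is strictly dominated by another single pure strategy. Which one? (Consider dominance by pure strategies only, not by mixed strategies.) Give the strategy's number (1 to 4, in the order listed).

Compare s3 with s2: 9 > 2, 4 > 0.
So s2 strictly dominates s3 for the inspector; s3 is strictly dominated.

3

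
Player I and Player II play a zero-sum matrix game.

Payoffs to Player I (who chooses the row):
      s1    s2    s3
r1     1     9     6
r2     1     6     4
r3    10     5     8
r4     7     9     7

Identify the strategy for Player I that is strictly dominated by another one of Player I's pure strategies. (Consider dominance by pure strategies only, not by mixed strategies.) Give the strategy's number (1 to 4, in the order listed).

2

Compare r2 with r4: 7 > 1, 9 > 6, 7 > 4.
So r4 strictly dominates r2 for Player I; r2 is strictly dominated.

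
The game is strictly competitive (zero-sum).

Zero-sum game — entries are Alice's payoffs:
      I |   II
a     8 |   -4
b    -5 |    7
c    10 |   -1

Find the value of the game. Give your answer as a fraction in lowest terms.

65/23

Row a is strictly dominated by row c, so Alice never plays it.
The remaining 2×2 game on (b, c) × (I, II) has no saddle point. Let Alice play b with probability p; indifference gives −5p + 10(1−p) = 7p − (1−p), so p = 11/23.
Similarly Bob's optimal q on I is 8/23, and the value is -5·(8/23) + (7)·(15/23) = 65/23.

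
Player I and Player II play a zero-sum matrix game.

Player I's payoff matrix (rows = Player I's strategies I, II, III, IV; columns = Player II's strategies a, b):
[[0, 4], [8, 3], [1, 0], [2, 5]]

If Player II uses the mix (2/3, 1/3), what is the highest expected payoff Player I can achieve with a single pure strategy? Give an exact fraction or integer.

I: (0)·(2/3) + (4)·(1/3) = 4/3.
II: (8)·(2/3) + (3)·(1/3) = 19/3.
III: (1)·(2/3) + (0)·(1/3) = 2/3.
IV: (2)·(2/3) + (5)·(1/3) = 3.
The best pure response is II with expected payoff 19/3.

19/3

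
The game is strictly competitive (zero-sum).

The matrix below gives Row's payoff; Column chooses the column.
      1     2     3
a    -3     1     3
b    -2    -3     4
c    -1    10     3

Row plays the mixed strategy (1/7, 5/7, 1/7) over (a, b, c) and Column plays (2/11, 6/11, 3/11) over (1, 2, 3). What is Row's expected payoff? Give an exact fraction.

Against (2/11, 6/11, 3/11), each row's expected payoff is a: 9/11; b: -10/11; c: 67/11.
Taking the (1/7, 5/7, 1/7)-weighted average: (1/7)·(9/11) + (5/7)·(-10/11) + (1/7)·(67/11) = 26/77.

26/77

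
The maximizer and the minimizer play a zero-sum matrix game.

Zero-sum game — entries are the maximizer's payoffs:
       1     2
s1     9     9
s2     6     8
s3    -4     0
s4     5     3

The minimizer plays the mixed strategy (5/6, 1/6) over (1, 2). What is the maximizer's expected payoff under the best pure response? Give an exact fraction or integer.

s1: (9)·(5/6) + (9)·(1/6) = 9.
s2: (6)·(5/6) + (8)·(1/6) = 19/3.
s3: (-4)·(5/6) + (0)·(1/6) = -10/3.
s4: (5)·(5/6) + (3)·(1/6) = 14/3.
The best pure response is s1 with expected payoff 9.

9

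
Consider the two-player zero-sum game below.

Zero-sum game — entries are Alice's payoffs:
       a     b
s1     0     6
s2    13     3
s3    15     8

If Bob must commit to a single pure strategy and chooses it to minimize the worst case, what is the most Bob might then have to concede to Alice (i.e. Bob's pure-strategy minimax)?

The worst case (largest entry) in each column is a: 15, b: 8.
The best (smallest) of these is 8.

8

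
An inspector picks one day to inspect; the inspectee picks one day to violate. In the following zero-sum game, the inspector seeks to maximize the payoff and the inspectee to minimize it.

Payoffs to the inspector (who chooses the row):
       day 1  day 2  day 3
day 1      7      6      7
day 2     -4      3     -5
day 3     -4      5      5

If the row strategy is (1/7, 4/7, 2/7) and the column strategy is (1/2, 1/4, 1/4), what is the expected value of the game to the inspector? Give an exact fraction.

Against (1/2, 1/4, 1/4), each row's expected payoff is day 1: 27/4; day 2: -5/2; day 3: 1/2.
Taking the (1/7, 4/7, 2/7)-weighted average: (1/7)·(27/4) + (4/7)·(-5/2) + (2/7)·(1/2) = -9/28.

-9/28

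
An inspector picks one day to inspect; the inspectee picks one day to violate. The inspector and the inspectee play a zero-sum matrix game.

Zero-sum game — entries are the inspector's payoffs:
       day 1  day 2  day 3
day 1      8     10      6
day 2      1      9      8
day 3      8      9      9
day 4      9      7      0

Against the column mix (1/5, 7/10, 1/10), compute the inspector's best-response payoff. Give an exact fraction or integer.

day 1: (8)·(1/5) + (10)·(7/10) + (6)·(1/10) = 46/5.
day 2: (1)·(1/5) + (9)·(7/10) + (8)·(1/10) = 73/10.
day 3: (8)·(1/5) + (9)·(7/10) + (9)·(1/10) = 44/5.
day 4: (9)·(1/5) + (7)·(7/10) + (0)·(1/10) = 67/10.
The best pure response is day 1 with expected payoff 46/5.

46/5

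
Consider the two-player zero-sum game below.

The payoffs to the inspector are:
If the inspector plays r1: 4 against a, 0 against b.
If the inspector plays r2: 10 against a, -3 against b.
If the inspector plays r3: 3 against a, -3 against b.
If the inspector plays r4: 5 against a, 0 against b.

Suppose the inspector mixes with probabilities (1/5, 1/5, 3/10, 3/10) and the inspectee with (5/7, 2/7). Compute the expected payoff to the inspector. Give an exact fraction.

Against (5/7, 2/7), each row's expected payoff is r1: 20/7; r2: 44/7; r3: 9/7; r4: 25/7.
Taking the (1/5, 1/5, 3/10, 3/10)-weighted average: (1/5)·(20/7) + (1/5)·(44/7) + (3/10)·(9/7) + (3/10)·(25/7) = 23/7.

23/7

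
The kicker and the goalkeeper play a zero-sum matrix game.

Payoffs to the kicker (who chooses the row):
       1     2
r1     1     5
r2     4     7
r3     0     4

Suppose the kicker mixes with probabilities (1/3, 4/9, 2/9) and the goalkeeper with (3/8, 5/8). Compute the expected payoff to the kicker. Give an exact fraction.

Against (3/8, 5/8), each row's expected payoff is r1: 7/2; r2: 47/8; r3: 5/2.
Taking the (1/3, 4/9, 2/9)-weighted average: (1/3)·(7/2) + (4/9)·(47/8) + (2/9)·(5/2) = 13/3.

13/3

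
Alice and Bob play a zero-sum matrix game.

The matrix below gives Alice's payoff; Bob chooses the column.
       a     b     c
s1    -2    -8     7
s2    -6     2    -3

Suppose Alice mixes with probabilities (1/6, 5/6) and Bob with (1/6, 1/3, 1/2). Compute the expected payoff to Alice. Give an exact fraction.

Against (1/6, 1/3, 1/2), each row's expected payoff is s1: 1/2; s2: -11/6.
Taking the (1/6, 5/6)-weighted average: (1/6)·(1/2) + (5/6)·(-11/6) = -13/9.

-13/9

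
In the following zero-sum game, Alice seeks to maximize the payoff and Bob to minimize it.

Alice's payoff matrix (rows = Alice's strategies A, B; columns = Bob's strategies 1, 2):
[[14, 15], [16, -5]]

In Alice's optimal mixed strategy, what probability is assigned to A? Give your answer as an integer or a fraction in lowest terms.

21/22

Row minima are 14 and -5, so Alice's maximin is 14; column maxima are 16 and 15, so Bob's minimax is 15. These differ, so the equilibrium is in mixed strategies.
Let Alice play A with probability p. Bob is indifferent when 14p + 16(1−p) = 15p − 5(1−p), giving p = 21/22.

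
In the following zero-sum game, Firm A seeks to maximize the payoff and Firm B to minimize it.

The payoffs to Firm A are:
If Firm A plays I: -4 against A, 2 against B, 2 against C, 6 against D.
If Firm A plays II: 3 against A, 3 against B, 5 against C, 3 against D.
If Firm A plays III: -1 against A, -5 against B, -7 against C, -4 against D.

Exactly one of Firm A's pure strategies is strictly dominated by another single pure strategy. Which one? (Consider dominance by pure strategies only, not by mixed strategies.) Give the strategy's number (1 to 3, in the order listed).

3

Compare III with II: 3 > -1, 3 > -5, 5 > -7, 3 > -4.
So II strictly dominates III for Firm A; III is strictly dominated.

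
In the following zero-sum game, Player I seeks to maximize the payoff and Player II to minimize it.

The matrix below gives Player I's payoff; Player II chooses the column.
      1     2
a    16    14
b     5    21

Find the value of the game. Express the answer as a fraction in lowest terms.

Row minima are 14 and 5, so Player I's maximin is 14; column maxima are 16 and 21, so Player II's minimax is 16. These differ, so the equilibrium is in mixed strategies.
Let Player I play a with probability p. Player II is indifferent when 16p + 5(1−p) = 14p + 21(1−p), giving p = 8/9.
Let Player II play 1 with probability q. Player I is indifferent when 16q + 14(1−q) = 5q + 21(1−q), giving q = 7/18.
The value is 16·(7/18) + (14)·(11/18) = 133/9.

133/9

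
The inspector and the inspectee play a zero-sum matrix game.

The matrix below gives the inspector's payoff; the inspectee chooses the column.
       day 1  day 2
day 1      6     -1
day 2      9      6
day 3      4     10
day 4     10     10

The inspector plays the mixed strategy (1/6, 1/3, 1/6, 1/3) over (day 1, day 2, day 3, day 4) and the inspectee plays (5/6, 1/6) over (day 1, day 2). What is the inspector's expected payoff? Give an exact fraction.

Against (5/6, 1/6), each row's expected payoff is day 1: 29/6; day 2: 17/2; day 3: 5; day 4: 10.
Taking the (1/6, 1/3, 1/6, 1/3)-weighted average: (1/6)·(29/6) + (1/3)·(17/2) + (1/6)·(5) + (1/3)·(10) = 281/36.

281/36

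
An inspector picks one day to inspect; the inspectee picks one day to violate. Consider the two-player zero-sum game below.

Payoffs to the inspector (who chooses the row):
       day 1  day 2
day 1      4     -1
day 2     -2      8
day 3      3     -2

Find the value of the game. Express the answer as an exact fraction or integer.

Row day 3 is strictly dominated by row day 1, so the inspector never plays it.
The remaining 2×2 game on (day 1, day 2) × (day 1, day 2) has no saddle point. Let the inspector play day 1 with probability p; indifference gives 4p − 2(1−p) = −p + 8(1−p), so p = 2/3.
Similarly the inspectee's optimal q on day 1 is 3/5, and the value is 4·(3/5) + (-1)·(2/5) = 2.

2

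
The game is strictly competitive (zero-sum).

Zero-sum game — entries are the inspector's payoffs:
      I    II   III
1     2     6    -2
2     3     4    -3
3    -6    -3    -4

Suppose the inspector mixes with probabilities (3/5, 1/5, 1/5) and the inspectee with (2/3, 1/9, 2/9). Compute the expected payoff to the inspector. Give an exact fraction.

Against (2/3, 1/9, 2/9), each row's expected payoff is 1: 14/9; 2: 16/9; 3: -47/9.
Taking the (3/5, 1/5, 1/5)-weighted average: (3/5)·(14/9) + (1/5)·(16/9) + (1/5)·(-47/9) = 11/45.

11/45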